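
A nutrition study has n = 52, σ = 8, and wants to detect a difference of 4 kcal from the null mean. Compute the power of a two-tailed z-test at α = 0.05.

SE = σ/√n = 8/√52 = 1.109. Non-centrality λ = d/SE = 4/1.109 = 3.606. Power ≈ Φ(λ - z_{α/2}) = Φ(3.606 - 1.96) = Φ(1.646) = 0.95.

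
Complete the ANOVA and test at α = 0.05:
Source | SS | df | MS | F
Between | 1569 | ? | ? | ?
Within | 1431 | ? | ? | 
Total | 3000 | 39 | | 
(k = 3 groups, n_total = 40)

df_between = 2, df_within = 37. MS_between = 784.5, MS_within = 38.68. F = 20.284, F_crit ≈ 3.252. Reject H₀.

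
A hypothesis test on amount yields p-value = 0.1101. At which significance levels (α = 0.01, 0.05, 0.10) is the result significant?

p = 0.1101. Not significant at any of the given levels.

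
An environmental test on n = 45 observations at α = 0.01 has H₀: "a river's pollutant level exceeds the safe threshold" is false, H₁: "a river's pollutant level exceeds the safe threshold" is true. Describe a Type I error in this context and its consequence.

Type I error: rejecting H₀ when it is true — concluding that a river's pollutant level exceeds the safe threshold when in fact it is not. Consequence: shutting down a compliant factory unnecessarily.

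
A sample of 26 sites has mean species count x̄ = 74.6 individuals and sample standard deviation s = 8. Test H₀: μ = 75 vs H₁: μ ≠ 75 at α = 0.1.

t = (x̄ - μ₀)/(s/√n) = (74.6 - 75)/(8/√26) = -0.255. df = 25, critical t = ±1.708. Fail to reject H₀.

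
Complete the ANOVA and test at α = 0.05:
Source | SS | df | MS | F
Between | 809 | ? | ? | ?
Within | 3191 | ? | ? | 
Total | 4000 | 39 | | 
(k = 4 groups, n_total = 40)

df_between = 3, df_within = 36. MS_between = 269.67, MS_within = 88.64. F = 3.042, F_crit ≈ 2.866. Reject H₀.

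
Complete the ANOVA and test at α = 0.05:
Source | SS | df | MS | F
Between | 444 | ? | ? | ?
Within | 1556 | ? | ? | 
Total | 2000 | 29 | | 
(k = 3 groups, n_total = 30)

df_between = 2, df_within = 27. MS_between = 222.0, MS_within = 57.63. F = 3.852, F_crit ≈ 3.354. Reject H₀.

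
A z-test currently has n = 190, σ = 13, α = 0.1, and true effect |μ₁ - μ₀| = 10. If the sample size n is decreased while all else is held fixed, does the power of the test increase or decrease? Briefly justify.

Power decreases: a smaller n inflates the standard error σ/√n, pulling the sampling distribution under H₁ back toward the critical value.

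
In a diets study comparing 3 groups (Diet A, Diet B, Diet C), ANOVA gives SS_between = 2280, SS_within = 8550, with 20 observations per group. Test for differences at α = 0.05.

df_between = 2, df_within = 57. F = MS_between/MS_within = 1140.0/150.0 = 7.6. F_crit ≈ 3.159. Reject H₀. At least one mean differs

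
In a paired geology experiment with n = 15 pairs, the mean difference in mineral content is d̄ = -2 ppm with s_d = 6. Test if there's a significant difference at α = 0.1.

t = d̄/(s_d/√n) = -2/(6/√15) = -1.291. df = 14, critical t = ±1.761. Fail to reject H₀.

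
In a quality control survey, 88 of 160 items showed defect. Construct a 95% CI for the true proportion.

p̂ = 0.55. CI = p̂ ± z*√(p̂(1-p̂)/n) = (0.473, 0.627)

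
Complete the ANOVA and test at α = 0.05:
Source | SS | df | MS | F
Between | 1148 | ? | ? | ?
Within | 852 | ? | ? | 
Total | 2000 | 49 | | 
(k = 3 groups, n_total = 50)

df_between = 2, df_within = 47. MS_between = 574.0, MS_within = 18.13. F = 31.664, F_crit ≈ 3.195. Reject H₀.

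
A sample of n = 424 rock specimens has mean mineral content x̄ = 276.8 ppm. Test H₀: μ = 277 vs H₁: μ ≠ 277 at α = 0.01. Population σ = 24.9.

z = (x̄ - μ₀)/(σ/√n) = (276.8 - 277)/(24.9/√424) = -0.165. Critical value: ±2.576. Since |-0.165| ≤ 2.576, Fail to reject H₀.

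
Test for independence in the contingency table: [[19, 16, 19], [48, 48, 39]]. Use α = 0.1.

χ² = 0.9. df = 2, critical = 4.605. Fail to reject H₀. No evidence of dependence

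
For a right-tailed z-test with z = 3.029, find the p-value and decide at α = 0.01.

p = P(Z > 3.029) = 1 - Φ(3.029) ≈ 0.0012. Since p < 0.01, reject H₀ (significant) at α = 0.01.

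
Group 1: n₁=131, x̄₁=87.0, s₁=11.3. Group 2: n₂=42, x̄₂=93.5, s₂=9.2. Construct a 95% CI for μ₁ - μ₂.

Difference = -6.5. SE = √(11.3²/131 + 9.2²/42) = 1.729. CI = (-9.89, -3.11)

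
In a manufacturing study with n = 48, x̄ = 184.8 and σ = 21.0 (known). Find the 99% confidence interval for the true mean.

CI = x̄ ± z*(σ/√n) = 184.8 ± 2.576(21.0/√48) = 184.8 ± 7.81 = (176.99, 192.61)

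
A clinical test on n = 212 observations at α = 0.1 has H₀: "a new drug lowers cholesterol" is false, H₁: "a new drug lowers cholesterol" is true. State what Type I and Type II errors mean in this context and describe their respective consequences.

Type I (false positive): concluding that a new drug lowers cholesterol when it is not — approving an ineffective drug — patients take a useless medication and may skip effective alternatives. Type II (false negative): failing to conclude that a new drug lowers cholesterol when it is — shelving an effective drug — patients miss out on a treatment that would have helped. Which is costlier depends on domain priorities and is a judgement call rather than a statistical fact.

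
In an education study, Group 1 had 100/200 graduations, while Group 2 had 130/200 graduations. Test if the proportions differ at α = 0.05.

p̂₁ = 0.5, p̂₂ = 0.65, pooled p̂ = 0.575. z = -3.034. Critical: ±1.96. Reject H₀.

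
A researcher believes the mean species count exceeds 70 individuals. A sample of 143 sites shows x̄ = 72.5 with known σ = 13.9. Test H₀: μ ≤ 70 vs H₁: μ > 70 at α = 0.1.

z = 2.151. Critical value: 1.28. Reject H₀.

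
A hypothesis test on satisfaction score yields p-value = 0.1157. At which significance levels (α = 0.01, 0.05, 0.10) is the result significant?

p = 0.1157. Not significant at any of the given levels.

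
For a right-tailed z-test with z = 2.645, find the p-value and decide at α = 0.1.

p = P(Z > 2.645) = 1 - Φ(2.645) ≈ 0.0041. Since p < 0.1, reject H₀ (significant) at α = 0.1.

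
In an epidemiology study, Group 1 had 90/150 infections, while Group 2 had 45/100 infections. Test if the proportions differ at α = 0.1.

p̂₁ = 0.6, p̂₂ = 0.45, pooled p̂ = 0.54. z = 2.331. Critical: ±1.645. Reject H₀.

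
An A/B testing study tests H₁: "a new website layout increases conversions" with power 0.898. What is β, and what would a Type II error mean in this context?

β = 1 - power = 1 - 0.898 = 0.102. A Type II error is failing to reject H₀ when H₀ is false (false negative) — here, failing to conclude that a new website layout increases conversions when in fact it is true. Consequence: discarding a layout that would have improved conversions — lost revenue.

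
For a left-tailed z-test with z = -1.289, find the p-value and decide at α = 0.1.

p = P(Z < -1.289) = Φ(-1.289) ≈ 0.0987. Since p < 0.1, reject H₀ (significant) at α = 0.1.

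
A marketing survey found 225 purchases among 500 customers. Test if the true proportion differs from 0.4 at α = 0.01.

p̂ = 0.45, p₀ = 0.4. z = (p̂ - p₀)/√(p₀(1-p₀)/n) = 2.282. Critical: ±2.576. Fail to reject H₀.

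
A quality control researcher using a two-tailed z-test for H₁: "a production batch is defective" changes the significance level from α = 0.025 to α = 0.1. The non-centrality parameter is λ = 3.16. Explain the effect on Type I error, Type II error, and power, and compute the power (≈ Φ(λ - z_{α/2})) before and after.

Increasing α from 0.025 to 0.1:
• Type I error rate increases (α is the Type I rate by definition).
• Critical value moves from z_{α/2} = 2.241 to 1.645, so power = Φ(λ - z_{α/2}) goes from Φ(3.16 - 2.241) = 0.821 to Φ(3.16 - 1.645) = 0.935.
• Type II error rate β = 1 - power therefore decreases (0.179 → 0.065).
Appropriate when false negatives are costly — here, shipping a defective batch — faulty products reach customers.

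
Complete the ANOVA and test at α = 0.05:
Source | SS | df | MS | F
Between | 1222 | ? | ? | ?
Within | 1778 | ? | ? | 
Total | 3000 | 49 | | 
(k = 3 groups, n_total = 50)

df_between = 2, df_within = 47. MS_between = 611.0, MS_within = 37.83. F = 16.151, F_crit ≈ 3.195. Reject H₀.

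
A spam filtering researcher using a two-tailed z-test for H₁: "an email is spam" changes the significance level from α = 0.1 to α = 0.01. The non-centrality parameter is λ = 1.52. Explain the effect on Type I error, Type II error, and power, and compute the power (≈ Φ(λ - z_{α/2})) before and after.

Decreasing α from 0.1 to 0.01:
• Type I error rate decreases (α is the Type I rate by definition).
• Critical value moves from z_{α/2} = 1.645 to 2.576, so power = Φ(λ - z_{α/2}) goes from Φ(1.52 - 1.645) = 0.45 to Φ(1.52 - 2.576) = 0.145.
• Type II error rate β = 1 - power therefore increases (0.55 → 0.855).
Appropriate when false positives are costly — here, a legitimate email is sent to the spam folder and the user misses it.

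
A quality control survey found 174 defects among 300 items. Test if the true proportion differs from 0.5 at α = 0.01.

p̂ = 0.58, p₀ = 0.5. z = (p̂ - p₀)/√(p₀(1-p₀)/n) = 2.771. Critical: ±2.576. Reject H₀.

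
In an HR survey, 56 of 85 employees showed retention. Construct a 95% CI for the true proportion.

p̂ = 0.659. CI = p̂ ± z*√(p̂(1-p̂)/n) = (0.558, 0.76)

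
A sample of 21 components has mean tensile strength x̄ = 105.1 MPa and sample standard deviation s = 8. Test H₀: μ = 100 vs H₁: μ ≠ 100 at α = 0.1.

t = (x̄ - μ₀)/(s/√n) = (105.1 - 100)/(8/√21) = 2.921. df = 20, critical t = ±1.725. Reject H₀.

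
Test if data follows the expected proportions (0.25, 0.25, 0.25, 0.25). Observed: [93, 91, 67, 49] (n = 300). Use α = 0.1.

Expected: [75.0, 75.0, 75.0, 75.0]. χ² = 17.6. df = 3, critical = 6.251. Reject H₀.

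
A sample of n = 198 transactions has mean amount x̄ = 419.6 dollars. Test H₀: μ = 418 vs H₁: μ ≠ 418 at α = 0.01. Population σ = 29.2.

z = (x̄ - μ₀)/(σ/√n) = (419.6 - 418)/(29.2/√198) = 0.771. Critical value: ±2.576. Since |0.771| ≤ 2.576, Fail to reject H₀.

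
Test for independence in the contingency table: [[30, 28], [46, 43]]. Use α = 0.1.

χ² = 0.0. df = 1, critical = 2.706. Fail to reject H₀. No evidence of dependence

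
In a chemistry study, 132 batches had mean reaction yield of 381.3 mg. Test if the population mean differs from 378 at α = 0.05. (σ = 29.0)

z = (x̄ - μ₀)/(σ/√n) = (381.3 - 378)/(29.0/√132) = 1.307. Critical value: ±1.96. Since |1.307| ≤ 1.96, Fail to reject H₀.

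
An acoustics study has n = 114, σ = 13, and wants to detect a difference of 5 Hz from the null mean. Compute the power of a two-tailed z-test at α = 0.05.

SE = σ/√n = 13/√114 = 1.218. Non-centrality λ = d/SE = 5/1.218 = 4.107. Power ≈ Φ(λ - z_{α/2}) = Φ(4.107 - 1.96) = Φ(2.147) = 0.984.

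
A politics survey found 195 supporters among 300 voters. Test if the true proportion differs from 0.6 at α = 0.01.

p̂ = 0.65, p₀ = 0.6. z = (p̂ - p₀)/√(p₀(1-p₀)/n) = 1.768. Critical: ±2.576. Fail to reject H₀.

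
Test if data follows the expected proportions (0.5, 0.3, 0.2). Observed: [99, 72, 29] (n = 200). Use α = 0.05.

Expected: [100.0, 60.0, 40.0]. χ² = 5.435. df = 2, critical = 5.991. Fail to reject H₀.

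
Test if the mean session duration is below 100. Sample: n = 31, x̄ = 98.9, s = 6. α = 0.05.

t = (98.9 - 100)/(6/√31) = -1.021, df = 30. Critical t = -1.697. Fail to reject H₀.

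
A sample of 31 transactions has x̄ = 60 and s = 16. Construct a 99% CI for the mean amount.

CI = x̄ ± t*(s/√n) = 60 ± 2.75(16/√31) = (52.1, 67.9)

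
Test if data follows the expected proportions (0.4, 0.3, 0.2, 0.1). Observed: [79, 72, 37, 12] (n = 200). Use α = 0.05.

Expected: [80.0, 60.0, 40.0, 20.0]. χ² = 5.838. df = 3, critical = 7.815. Fail to reject H₀.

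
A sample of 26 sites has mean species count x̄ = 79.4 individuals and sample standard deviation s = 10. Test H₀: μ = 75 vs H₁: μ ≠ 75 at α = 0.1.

t = (x̄ - μ₀)/(s/√n) = (79.4 - 75)/(10/√26) = 2.244. df = 25, critical t = ±1.708. Reject H₀.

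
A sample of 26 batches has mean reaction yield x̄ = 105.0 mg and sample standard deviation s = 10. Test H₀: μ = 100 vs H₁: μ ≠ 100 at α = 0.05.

t = (x̄ - μ₀)/(s/√n) = (105.0 - 100)/(10/√26) = 2.55. df = 25, critical t = ±2.06. Reject H₀.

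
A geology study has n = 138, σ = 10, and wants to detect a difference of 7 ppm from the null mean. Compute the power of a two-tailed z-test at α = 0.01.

SE = σ/√n = 10/√138 = 0.851. Non-centrality λ = d/SE = 7/0.851 = 8.223. Power ≈ Φ(λ - z_{α/2}) = Φ(8.223 - 2.576) = Φ(5.647) = 1.0.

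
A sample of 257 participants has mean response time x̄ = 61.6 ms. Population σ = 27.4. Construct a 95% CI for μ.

CI = x̄ ± z*(σ/√n) = 61.6 ± 1.96(27.4/√257) = 61.6 ± 3.35 = (58.25, 64.95)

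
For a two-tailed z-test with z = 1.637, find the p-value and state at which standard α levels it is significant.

p = 2·P(Z > |1.637|) = 2·(1 - Φ(1.637)) ≈ 0.1016. Not significant at any standard level.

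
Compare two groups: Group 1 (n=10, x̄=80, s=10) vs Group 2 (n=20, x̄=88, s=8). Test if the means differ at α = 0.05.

Pooled sp = 8.69. t = -2.376, df = 28. Critical t = ±2.048. Reject H₀.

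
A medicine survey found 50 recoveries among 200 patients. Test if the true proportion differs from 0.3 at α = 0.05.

p̂ = 0.25, p₀ = 0.3. z = (p̂ - p₀)/√(p₀(1-p₀)/n) = -1.543. Critical: ±1.96. Fail to reject H₀.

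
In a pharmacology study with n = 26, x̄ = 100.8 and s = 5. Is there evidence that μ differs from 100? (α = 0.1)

t = (x̄ - μ₀)/(s/√n) = (100.8 - 100)/(5/√26) = 0.816. df = 25, critical t = ±1.708. Fail to reject H₀.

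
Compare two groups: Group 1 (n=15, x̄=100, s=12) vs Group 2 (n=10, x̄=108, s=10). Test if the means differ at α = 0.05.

Pooled sp = 11.26. t = -1.74, df = 23. Critical t = ±2.069. Fail to reject H₀.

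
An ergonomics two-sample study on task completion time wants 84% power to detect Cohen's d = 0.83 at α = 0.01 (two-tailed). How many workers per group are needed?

z_{α/2} = 2.576, z_β = Φ⁻¹(0.84) = 0.994. For large effect (d = 0.83): n per group = 2(z_{α/2} + z_β)²/d² = 2(2.576 + 0.994)²/0.83² = 37.001 → 38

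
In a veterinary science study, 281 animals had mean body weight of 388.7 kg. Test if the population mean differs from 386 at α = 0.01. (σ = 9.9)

z = (x̄ - μ₀)/(σ/√n) = (388.7 - 386)/(9.9/√281) = 4.572. Critical value: ±2.576. Since |4.572| > 2.576, Reject H₀.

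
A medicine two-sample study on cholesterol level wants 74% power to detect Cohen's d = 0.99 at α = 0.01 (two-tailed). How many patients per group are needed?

z_{α/2} = 2.576, z_β = Φ⁻¹(0.74) = 0.643. For large effect (d = 0.99): n per group = 2(z_{α/2} + z_β)²/d² = 2(2.576 + 0.643)²/0.99² = 21.1 → 22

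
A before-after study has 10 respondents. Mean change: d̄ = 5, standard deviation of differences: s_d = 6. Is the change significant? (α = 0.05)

t = d̄/(s_d/√n) = 5/(6/√10) = 2.635. df = 9, critical t = ±2.262. Reject H₀.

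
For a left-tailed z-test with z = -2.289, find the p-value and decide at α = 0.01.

p = P(Z < -2.289) = Φ(-2.289) ≈ 0.011. Since p ≥ 0.01, fail to reject H₀ (not significant) at α = 0.01.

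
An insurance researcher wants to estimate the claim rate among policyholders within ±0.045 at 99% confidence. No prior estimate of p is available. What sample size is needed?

Conservative approach: use p = 0.5 (maximizes p(1-p) = 0.25). n = z²(0.25)/E² = 2.576²×0.25/0.045² = 819.2 → n = 820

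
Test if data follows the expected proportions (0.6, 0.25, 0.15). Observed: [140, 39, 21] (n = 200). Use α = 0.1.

Expected: [120.0, 50.0, 30.0]. χ² = 8.453. df = 2, critical = 4.605. Reject H₀.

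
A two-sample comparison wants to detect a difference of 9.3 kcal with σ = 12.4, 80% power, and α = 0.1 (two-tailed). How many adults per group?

n per group = 2(z_α/2 + z_β)²σ²/d² = 2×(1.645 + 0.84)²×12.4²/9.3² = 22.0 → n = 22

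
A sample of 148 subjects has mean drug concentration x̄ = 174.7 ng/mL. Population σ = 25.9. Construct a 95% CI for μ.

CI = x̄ ± z*(σ/√n) = 174.7 ± 1.96(25.9/√148) = 174.7 ± 4.17 = (170.53, 178.87)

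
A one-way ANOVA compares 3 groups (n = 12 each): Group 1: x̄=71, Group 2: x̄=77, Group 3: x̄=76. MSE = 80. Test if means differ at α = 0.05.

Grand mean = 74.67. SS_between = 248.0, MS_between = 124.0. F = 1.55, F_crit ≈ 3.285. Fail to reject H₀.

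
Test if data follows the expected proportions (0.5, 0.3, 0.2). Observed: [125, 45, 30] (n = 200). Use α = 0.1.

Expected: [100.0, 60.0, 40.0]. χ² = 12.5. df = 2, critical = 4.605. Reject H₀.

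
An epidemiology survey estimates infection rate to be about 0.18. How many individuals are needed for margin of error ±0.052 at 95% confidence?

n = z²p(1-p)/E² = 1.96²×0.18×0.82/0.052² = 209.7 → n = 210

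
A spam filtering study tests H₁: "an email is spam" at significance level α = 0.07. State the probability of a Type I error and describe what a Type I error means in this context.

P(Type I error) = α = 0.07. A Type I error is rejecting H₀ when H₀ is actually true (false positive) — here, concluding that an email is spam when in fact this is not the case. Consequence: a legitimate email is sent to the spam folder and the user misses it.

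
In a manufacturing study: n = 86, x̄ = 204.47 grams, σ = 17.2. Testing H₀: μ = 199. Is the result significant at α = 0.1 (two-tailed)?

z = (204.47 - 199)/(17.2/√86) = 2.949. Since |z| > 1.645, significant at α = 0.1.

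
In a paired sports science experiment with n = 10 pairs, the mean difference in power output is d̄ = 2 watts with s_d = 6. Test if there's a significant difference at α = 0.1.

t = d̄/(s_d/√n) = 2/(6/√10) = 1.054. df = 9, critical t = ±1.833. Fail to reject H₀.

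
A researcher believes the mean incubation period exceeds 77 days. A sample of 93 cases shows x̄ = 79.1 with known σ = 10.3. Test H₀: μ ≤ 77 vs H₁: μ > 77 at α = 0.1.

z = 1.966. Critical value: 1.28. Reject H₀.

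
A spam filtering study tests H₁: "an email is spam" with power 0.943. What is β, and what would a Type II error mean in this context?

β = 1 - power = 1 - 0.943 = 0.057. A Type II error is failing to reject H₀ when H₀ is false (false negative) — here, failing to conclude that an email is spam when in fact it is true. Consequence: a spam email lands in the inbox.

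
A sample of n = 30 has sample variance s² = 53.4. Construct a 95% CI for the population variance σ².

df = 29. χ²_{0.025} = 45.722, χ²_{0.975} = 16.047. CI for σ² = ((n-1)s²/χ²_{α/2}, (n-1)s²/χ²_{1-α/2}) = (29·53.4/45.722, 29·53.4/16.047) = (33.87, 96.5)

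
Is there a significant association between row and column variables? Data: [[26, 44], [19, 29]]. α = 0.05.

χ² = 0.072. df = 1, critical = 3.841. Fail to reject H₀. No evidence of dependence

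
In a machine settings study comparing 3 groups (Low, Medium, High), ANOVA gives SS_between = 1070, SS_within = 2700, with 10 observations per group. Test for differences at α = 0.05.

df_between = 2, df_within = 27. F = MS_between/MS_within = 535.0/100.0 = 5.35. F_crit ≈ 3.354. Reject H₀. At least one mean differs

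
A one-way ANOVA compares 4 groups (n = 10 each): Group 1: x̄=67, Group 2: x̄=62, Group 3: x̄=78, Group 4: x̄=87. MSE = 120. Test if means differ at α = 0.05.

Grand mean = 73.5. SS_between = 3770.0, MS_between = 1256.67. F = 10.472, F_crit ≈ 2.866. Reject H₀.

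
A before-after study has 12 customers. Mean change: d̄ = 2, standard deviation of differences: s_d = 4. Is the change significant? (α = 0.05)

t = d̄/(s_d/√n) = 2/(4/√12) = 1.732. df = 11, critical t = ±2.201. Fail to reject H₀.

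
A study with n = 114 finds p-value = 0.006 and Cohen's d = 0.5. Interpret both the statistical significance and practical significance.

Statistically significant (p = 0.006 < 0.05). Cohen's d = 0.5 indicates a medium effect size. Both statistical and practical significance should be considered.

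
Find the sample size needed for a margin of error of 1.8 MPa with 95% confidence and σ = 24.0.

n = (z*σ/E)² = (1.96×24.0/1.8)² = 683.0 → n = 683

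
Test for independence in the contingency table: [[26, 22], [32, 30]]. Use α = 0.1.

χ² = 0.071. df = 1, critical = 2.706. Fail to reject H₀. No evidence of dependence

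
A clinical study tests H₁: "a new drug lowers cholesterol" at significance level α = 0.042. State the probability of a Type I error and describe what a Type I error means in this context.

P(Type I error) = α = 0.042. A Type I error is rejecting H₀ when H₀ is actually true (false positive) — here, concluding that a new drug lowers cholesterol when in fact this is not the case. Consequence: approving an ineffective drug — patients take a useless medication and may skip effective alternatives.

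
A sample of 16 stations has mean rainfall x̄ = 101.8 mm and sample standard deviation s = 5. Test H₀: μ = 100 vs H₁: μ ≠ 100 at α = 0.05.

t = (x̄ - μ₀)/(s/√n) = (101.8 - 100)/(5/√16) = 1.44. df = 15, critical t = ±2.131. Fail to reject H₀.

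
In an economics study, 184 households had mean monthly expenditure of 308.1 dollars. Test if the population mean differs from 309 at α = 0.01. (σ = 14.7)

z = (x̄ - μ₀)/(σ/√n) = (308.1 - 309)/(14.7/√184) = -0.83. Critical value: ±2.576. Since |-0.83| ≤ 2.576, Fail to reject H₀.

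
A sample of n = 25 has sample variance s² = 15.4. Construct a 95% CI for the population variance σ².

df = 24. χ²_{0.025} = 39.364, χ²_{0.975} = 12.401. CI for σ² = ((n-1)s²/χ²_{α/2}, (n-1)s²/χ²_{1-α/2}) = (24·15.4/39.364, 24·15.4/12.401) = (9.39, 29.8)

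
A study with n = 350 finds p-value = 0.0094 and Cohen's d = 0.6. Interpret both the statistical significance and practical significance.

Statistically significant (p = 0.0094 < 0.05). Cohen's d = 0.6 indicates a medium effect size. Both statistical and practical significance should be considered.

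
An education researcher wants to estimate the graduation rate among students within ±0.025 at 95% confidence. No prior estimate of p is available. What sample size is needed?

Conservative approach: use p = 0.5 (maximizes p(1-p) = 0.25). n = z²(0.25)/E² = 1.96²×0.25/0.025² = 1536.6 → n = 1537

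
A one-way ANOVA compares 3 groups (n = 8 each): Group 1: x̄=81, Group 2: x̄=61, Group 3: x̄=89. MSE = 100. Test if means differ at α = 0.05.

Grand mean = 77.0. SS_between = 3328.0, MS_between = 1664.0. F = 16.64, F_crit ≈ 3.467. Reject H₀.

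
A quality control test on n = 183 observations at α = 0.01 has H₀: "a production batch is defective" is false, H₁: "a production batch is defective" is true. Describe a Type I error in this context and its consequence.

Type I error: rejecting H₀ when it is true — concluding that a production batch is defective when in fact it is not. Consequence: scrapping a good batch — wasted material and cost for no reason.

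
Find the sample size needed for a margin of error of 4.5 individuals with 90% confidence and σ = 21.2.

n = (z*σ/E)² = (1.645×21.2/4.5)² = 60.1 → n = 61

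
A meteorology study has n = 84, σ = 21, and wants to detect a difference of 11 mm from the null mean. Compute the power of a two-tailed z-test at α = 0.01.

SE = σ/√n = 21/√84 = 2.291. Non-centrality λ = d/SE = 11/2.291 = 4.801. Power ≈ Φ(λ - z_{α/2}) = Φ(4.801 - 2.576) = Φ(2.225) = 0.987.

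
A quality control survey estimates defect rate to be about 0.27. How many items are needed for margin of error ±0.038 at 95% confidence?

n = z²p(1-p)/E² = 1.96²×0.27×0.73/0.038² = 524.4 → n = 525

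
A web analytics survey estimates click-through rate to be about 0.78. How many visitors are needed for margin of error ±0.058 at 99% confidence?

n = z²p(1-p)/E² = 2.576²×0.78×0.22/0.058² = 338.5 → n = 339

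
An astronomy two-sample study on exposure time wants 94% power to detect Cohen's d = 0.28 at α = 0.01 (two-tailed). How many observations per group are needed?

z_{α/2} = 2.576, z_β = Φ⁻¹(0.94) = 1.555. For small effect (d = 0.28): n per group = 2(z_{α/2} + z_β)²/d² = 2(2.576 + 1.555)²/0.28² = 435.3 → 436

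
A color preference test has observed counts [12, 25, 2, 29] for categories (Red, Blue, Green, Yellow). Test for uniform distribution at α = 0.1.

Expected = 17 each. χ² = Σ(O-E)²/E = 26.941. df = 3, critical value = 6.251. Reject H₀.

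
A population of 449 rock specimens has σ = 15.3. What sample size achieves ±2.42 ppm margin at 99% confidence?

Without FPC: n₀ = (2.576×15.3/2.42)² = 265.243. With FPC: n = n₀N/(n₀+N-1) = 167.0 → n = 167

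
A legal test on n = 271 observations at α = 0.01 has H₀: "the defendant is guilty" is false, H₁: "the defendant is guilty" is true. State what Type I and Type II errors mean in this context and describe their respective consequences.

Type I (false positive): concluding that the defendant is guilty when it is not — convicting an innocent person. Type II (false negative): failing to conclude that the defendant is guilty when it is — acquitting a guilty person. Which is costlier depends on domain priorities and is a judgement call rather than a statistical fact.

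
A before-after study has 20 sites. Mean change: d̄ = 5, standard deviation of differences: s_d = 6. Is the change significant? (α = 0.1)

t = d̄/(s_d/√n) = 5/(6/√20) = 3.727. df = 19, critical t = ±1.729. Reject H₀.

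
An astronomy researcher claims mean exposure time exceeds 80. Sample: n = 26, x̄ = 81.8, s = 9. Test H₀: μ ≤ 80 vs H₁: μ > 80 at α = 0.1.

t = (81.8 - 80)/(9/√26) = 1.02, df = 25. Critical t = 1.316. Fail to reject H₀.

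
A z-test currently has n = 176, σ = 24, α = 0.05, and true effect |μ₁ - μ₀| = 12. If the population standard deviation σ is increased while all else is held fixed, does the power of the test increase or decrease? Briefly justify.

Power decreases: a larger σ inflates the standard error σ/√n, pulling the sampling distribution under H₁ back toward the critical value.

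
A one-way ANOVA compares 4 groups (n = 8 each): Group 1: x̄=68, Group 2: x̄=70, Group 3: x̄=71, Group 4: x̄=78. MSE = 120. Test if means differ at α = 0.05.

Grand mean = 71.75. SS_between = 454.0, MS_between = 151.33. F = 1.261, F_crit ≈ 2.947. Fail to reject H₀.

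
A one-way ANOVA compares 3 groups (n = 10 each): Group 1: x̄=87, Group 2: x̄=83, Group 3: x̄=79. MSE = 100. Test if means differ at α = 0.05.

Grand mean = 83.0. SS_between = 320.0, MS_between = 160.0. F = 1.6, F_crit ≈ 3.354. Fail to reject H₀.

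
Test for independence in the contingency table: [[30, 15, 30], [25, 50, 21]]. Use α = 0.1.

χ² = 18.59. df = 2, critical = 4.605. Reject H₀. Variables are dependent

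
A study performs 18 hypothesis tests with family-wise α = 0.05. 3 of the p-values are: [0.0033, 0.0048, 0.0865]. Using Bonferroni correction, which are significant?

Bonferroni α = 0.05/18 = 0.00278. None of the given p-values are significant.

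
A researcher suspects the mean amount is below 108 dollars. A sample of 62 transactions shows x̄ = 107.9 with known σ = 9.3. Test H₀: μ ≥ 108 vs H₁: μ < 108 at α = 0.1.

z = -0.085. Critical value: -1.28. Fail to reject H₀.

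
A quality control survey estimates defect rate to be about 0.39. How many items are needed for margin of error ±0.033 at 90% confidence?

n = z²p(1-p)/E² = 1.645²×0.39×0.61/0.033² = 591.2 → n = 592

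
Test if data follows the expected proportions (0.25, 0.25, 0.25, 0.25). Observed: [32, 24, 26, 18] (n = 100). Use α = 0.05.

Expected: [25.0, 25.0, 25.0, 25.0]. χ² = 4.0. df = 3, critical = 7.815. Fail to reject H₀.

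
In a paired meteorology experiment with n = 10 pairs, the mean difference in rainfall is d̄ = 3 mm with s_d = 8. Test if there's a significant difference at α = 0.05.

t = d̄/(s_d/√n) = 3/(8/√10) = 1.186. df = 9, critical t = ±2.262. Fail to reject H₀.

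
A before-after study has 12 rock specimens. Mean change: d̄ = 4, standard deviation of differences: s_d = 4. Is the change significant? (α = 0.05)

t = d̄/(s_d/√n) = 4/(4/√12) = 3.464. df = 11, critical t = ±2.201. Reject H₀.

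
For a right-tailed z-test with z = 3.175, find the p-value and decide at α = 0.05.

p = P(Z > 3.175) = 1 - Φ(3.175) ≈ 0.0007. Since p < 0.05, reject H₀ (significant) at α = 0.05.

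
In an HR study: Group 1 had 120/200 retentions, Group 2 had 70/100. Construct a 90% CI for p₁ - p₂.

p̂₁ = 0.6, p̂₂ = 0.7. Difference = -0.1. CI = (-0.194, -0.006)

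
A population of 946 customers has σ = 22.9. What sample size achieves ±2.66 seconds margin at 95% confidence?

Without FPC: n₀ = (1.96×22.9/2.66)² = 284.721. With FPC: n = n₀N/(n₀+N-1) = 219.03 → n = 220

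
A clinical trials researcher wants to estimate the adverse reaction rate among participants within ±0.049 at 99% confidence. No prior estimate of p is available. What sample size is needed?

Conservative approach: use p = 0.5 (maximizes p(1-p) = 0.25). n = z²(0.25)/E² = 2.576²×0.25/0.049² = 690.9 → n = 691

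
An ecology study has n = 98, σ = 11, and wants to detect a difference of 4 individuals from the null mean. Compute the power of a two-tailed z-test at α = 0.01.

SE = σ/√n = 11/√98 = 1.111. Non-centrality λ = d/SE = 4/1.111 = 3.6. Power ≈ Φ(λ - z_{α/2}) = Φ(3.6 - 2.576) = Φ(1.024) = 0.847.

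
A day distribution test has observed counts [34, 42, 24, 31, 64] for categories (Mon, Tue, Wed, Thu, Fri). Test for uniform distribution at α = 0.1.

Expected = 39 each. χ² = Σ(O-E)²/E = 24.308. df = 4, critical value = 7.779. Reject H₀.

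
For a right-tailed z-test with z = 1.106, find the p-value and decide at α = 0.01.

p = P(Z > 1.106) = 1 - Φ(1.106) ≈ 0.1344. Since p ≥ 0.01, fail to reject H₀ (not significant) at α = 0.01.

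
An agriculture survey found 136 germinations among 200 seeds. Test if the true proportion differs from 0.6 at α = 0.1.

p̂ = 0.68, p₀ = 0.6. z = (p̂ - p₀)/√(p₀(1-p₀)/n) = 2.309. Critical: ±1.645. Reject H₀.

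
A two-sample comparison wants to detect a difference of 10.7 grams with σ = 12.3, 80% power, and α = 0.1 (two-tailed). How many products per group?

n per group = 2(z_α/2 + z_β)²σ²/d² = 2×(1.645 + 0.84)²×12.3²/10.7² = 16.3 → n = 17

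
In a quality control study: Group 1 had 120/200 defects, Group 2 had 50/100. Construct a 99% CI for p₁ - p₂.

p̂₁ = 0.6, p̂₂ = 0.5. Difference = 0.1. CI = (-0.057, 0.257)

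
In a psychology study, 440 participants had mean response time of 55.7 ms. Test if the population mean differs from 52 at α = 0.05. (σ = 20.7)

z = (x̄ - μ₀)/(σ/√n) = (55.7 - 52)/(20.7/√440) = 3.749. Critical value: ±1.96. Since |3.749| > 1.96, Reject H₀.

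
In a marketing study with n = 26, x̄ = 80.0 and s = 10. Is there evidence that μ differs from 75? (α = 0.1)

t = (x̄ - μ₀)/(s/√n) = (80.0 - 75)/(10/√26) = 2.55. df = 25, critical t = ±1.708. Reject H₀.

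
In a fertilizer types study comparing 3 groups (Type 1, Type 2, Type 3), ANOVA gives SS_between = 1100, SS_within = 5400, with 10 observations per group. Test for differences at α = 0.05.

df_between = 2, df_within = 27. F = MS_between/MS_within = 550.0/200.0 = 2.75. F_crit ≈ 3.354. Fail to reject H₀.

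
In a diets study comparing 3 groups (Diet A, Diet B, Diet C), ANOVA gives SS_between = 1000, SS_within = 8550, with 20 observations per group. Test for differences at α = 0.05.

df_between = 2, df_within = 57. F = MS_between/MS_within = 500.0/150.0 = 3.333. F_crit ≈ 3.159. Reject H₀. At least one mean differs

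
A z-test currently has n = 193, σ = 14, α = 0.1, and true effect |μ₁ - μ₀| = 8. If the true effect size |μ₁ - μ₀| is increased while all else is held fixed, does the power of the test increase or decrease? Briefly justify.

Power increases: a larger true effect increases the non-centrality λ = |μ₁ - μ₀|/(σ/√n).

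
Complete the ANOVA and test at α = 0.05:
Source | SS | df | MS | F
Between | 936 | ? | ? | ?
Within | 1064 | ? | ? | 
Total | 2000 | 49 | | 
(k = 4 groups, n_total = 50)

df_between = 3, df_within = 46. MS_between = 312.0, MS_within = 23.13. F = 13.489, F_crit ≈ 2.807. Reject H₀.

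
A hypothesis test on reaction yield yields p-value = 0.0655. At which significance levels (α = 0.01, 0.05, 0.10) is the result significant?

p = 0.0655. Significant at: α = 0.1.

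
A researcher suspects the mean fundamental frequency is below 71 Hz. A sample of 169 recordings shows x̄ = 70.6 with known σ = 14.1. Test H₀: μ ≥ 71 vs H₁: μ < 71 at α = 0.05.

z = -0.369. Critical value: -1.645. Fail to reject H₀.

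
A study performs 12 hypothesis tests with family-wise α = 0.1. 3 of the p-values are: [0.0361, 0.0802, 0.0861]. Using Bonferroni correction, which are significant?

Bonferroni α = 0.1/12 = 0.00833. None of the given p-values are significant.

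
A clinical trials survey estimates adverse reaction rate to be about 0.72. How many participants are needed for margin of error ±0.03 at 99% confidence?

n = z²p(1-p)/E² = 2.576²×0.72×0.28/0.03² = 1486.4 → n = 1487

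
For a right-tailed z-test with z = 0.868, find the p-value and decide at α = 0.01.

p = P(Z > 0.868) = 1 - Φ(0.868) ≈ 0.1927. Since p ≥ 0.01, fail to reject H₀ (not significant) at α = 0.01.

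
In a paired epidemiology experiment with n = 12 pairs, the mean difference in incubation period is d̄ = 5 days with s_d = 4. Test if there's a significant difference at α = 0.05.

t = d̄/(s_d/√n) = 5/(4/√12) = 4.33. df = 11, critical t = ±2.201. Reject H₀.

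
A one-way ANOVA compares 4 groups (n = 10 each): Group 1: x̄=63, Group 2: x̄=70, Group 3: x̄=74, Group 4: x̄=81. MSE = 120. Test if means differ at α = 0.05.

Grand mean = 72.0. SS_between = 1700.0, MS_between = 566.67. F = 4.722, F_crit ≈ 2.866. Reject H₀.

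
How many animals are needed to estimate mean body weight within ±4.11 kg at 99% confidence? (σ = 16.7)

n = (z*σ/E)² = (2.576×16.7/4.11)² = 109.6 → n = 110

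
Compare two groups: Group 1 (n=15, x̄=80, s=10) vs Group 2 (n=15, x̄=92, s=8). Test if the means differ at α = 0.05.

Pooled sp = 9.06. t = -3.629, df = 28. Critical t = ±2.048. Reject H₀.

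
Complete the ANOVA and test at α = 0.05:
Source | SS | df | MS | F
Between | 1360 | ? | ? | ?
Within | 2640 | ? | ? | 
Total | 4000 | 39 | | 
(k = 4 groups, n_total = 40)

df_between = 3, df_within = 36. MS_between = 453.33, MS_within = 73.33. F = 6.182, F_crit ≈ 2.866. Reject H₀.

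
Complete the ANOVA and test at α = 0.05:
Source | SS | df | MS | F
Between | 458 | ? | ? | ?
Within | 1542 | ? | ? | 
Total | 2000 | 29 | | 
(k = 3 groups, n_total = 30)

df_between = 2, df_within = 27. MS_between = 229.0, MS_within = 57.11. F = 4.01, F_crit ≈ 3.354. Reject H₀.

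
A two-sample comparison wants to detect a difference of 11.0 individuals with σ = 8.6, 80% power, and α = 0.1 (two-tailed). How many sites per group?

n per group = 2(z_α/2 + z_β)²σ²/d² = 2×(1.645 + 0.84)²×8.6²/11.0² = 7.5 → n = 8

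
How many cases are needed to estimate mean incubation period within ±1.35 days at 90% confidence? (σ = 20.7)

n = (z*σ/E)² = (1.645×20.7/1.35)² = 636.2 → n = 637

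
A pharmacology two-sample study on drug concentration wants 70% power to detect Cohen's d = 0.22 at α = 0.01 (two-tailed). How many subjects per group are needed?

z_{α/2} = 2.576, z_β = Φ⁻¹(0.7) = 0.524. For small effect (d = 0.22): n per group = 2(z_{α/2} + z_β)²/d² = 2(2.576 + 0.524)²/0.22² = 397.1 → 398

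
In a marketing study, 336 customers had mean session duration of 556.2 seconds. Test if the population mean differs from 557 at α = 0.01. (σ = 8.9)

z = (x̄ - μ₀)/(σ/√n) = (556.2 - 557)/(8.9/√336) = -1.648. Critical value: ±2.576. Since |-1.648| ≤ 2.576, Fail to reject H₀.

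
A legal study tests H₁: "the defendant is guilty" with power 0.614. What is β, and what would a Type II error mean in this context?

β = 1 - power = 1 - 0.614 = 0.386. A Type II error is failing to reject H₀ when H₀ is false (false negative) — here, failing to conclude that the defendant is guilty when in fact it is true. Consequence: acquitting a guilty person.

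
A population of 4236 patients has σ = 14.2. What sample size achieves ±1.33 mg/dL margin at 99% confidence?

Without FPC: n₀ = (2.576×14.2/1.33)² = 756.424. With FPC: n = n₀N/(n₀+N-1) = 641.9 → n = 642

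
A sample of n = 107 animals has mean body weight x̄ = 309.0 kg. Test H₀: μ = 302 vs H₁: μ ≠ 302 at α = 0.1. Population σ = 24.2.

z = (x̄ - μ₀)/(σ/√n) = (309.0 - 302)/(24.2/√107) = 2.992. Critical value: ±1.645. Since |2.992| > 1.645, Reject H₀.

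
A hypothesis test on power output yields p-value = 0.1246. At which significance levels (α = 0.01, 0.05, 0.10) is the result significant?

p = 0.1246. Not significant at any of the given levels.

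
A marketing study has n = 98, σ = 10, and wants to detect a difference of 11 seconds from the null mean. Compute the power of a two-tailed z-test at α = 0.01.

SE = σ/√n = 10/√98 = 1.01. Non-centrality λ = d/SE = 11/1.01 = 10.889. Power ≈ Φ(λ - z_{α/2}) = Φ(10.889 - 2.576) = Φ(8.313) = 1.0.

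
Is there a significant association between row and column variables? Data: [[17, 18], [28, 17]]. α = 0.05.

χ² = 1.491. df = 1, critical = 3.841. Fail to reject H₀. No evidence of dependence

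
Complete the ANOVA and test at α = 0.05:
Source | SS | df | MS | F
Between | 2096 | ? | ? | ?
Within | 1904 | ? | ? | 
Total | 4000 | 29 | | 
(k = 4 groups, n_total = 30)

df_between = 3, df_within = 26. MS_between = 698.67, MS_within = 73.23. F = 9.541, F_crit ≈ 2.975. Reject H₀.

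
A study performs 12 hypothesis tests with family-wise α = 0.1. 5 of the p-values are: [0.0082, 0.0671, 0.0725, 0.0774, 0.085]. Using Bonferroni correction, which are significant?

Bonferroni α = 0.1/12 = 0.00833. Significant p-values: [0.0082]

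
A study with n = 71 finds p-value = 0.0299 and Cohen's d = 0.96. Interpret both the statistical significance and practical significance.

Statistically significant (p = 0.0299 < 0.05). Cohen's d = 0.96 indicates a large effect size. Both statistical and practical significance should be considered.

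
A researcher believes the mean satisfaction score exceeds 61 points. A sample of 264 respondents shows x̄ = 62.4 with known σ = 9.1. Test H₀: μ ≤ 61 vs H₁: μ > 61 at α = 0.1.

z = 2.5. Critical value: 1.28. Reject H₀.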